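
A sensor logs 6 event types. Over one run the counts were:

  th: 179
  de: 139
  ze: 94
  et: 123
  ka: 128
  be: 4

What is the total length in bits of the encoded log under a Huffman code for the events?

1653

Build the Huffman tree bottom-up:
combine be(4), ze(94) → 98
combine 98, et(123) → 221
combine ka(128), de(139) → 267
combine th(179), 221 → 400
combine 267, 400 → 667
Total encoded bits = sum of merged weights = 98 + 221 + 267 + 400 + 667 = 1653.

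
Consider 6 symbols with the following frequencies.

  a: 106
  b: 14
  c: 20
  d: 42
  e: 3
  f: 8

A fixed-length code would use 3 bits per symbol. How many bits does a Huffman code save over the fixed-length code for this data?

218

Fixed-length: 3 bits × 193 symbols = 579 bits.
Huffman merges:
e(3) + f(8) → 11
11 + b(14) → 25
c(20) + 25 → 45
d(42) + 45 → 87
87 + a(106) → 193
Huffman total = 11 + 25 + 45 + 87 + 193 = 361 bits.
Saving = 579 − 361 = 218 bits.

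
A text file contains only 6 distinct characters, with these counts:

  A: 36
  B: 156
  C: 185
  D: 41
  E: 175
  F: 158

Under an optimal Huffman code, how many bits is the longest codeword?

4

Merge the two lowest-weight nodes at each step:
merge A(36) and D(41): 77
merge 77 and B(156): 233
merge F(158) and E(175): 333
merge C(185) and 233: 418
merge 333 and 418: 751
Maximum depth reached is 4.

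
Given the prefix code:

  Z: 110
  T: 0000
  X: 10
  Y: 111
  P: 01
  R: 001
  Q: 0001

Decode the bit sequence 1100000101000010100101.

Read left to right; each codeword is recognised as soon as it completes (prefix code):
  110→Z | 0000→T | 10→X | 10→X | 0001→Q | 01→P | 001→R | 01→P
Decoded message: ZTXXQPRP

ZTXXQPRP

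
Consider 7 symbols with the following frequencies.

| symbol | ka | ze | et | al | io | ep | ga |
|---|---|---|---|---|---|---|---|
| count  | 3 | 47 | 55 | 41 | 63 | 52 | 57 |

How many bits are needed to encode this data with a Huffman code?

Build the Huffman tree bottom-up:
combine ka(3), al(41) → 44
combine 44, ze(47) → 91
combine ep(52), et(55) → 107
combine ga(57), io(63) → 120
combine 91, 107 → 198
combine 120, 198 → 318
Total encoded bits = sum of merged weights = 44 + 91 + 107 + 120 + 198 + 318 = 878.

878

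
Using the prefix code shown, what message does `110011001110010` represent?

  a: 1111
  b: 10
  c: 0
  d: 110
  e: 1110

dcdcecb

Read left to right; each codeword is recognised as soon as it completes (prefix code):
  110→d | 0→c | 110→d | 0→c | 1110→e | 0→c | 10→b
Decoded message: dcdcecb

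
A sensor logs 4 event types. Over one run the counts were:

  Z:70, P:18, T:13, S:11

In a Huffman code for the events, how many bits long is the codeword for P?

Build the tree from the bottom:
combine S(11), T(13) → 24
combine P(18), 24 → 42
combine 42, Z(70) → 112
P sits 2 levels below the root, so its codeword is 2 bits.

2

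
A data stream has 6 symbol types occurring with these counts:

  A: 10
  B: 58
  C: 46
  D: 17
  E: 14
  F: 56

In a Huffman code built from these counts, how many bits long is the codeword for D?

3

Huffman merges, smallest pair first:
combine A(10), E(14) → 24
combine D(17), 24 → 41
combine 41, C(46) → 87
combine F(56), B(58) → 114
combine 87, 114 → 201
D's leaf is at depth 3, giving a 3-bit codeword.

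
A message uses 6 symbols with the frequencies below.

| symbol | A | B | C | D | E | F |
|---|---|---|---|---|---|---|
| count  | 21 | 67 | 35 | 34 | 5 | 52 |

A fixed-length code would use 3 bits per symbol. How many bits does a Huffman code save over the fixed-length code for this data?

128

Fixed-length: 3 bits × 214 symbols = 642 bits.
Huffman merges:
combine E(5), A(21) → 26
combine 26, D(34) → 60
combine C(35), F(52) → 87
combine 60, B(67) → 127
combine 87, 127 → 214
Huffman total = 26 + 60 + 87 + 127 + 214 = 514 bits.
Saving = 642 − 514 = 128 bits.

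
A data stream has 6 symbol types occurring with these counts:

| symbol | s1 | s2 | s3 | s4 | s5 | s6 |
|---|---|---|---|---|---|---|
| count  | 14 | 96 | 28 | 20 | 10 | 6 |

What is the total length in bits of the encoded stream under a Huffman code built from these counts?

Greedily combine the two least-frequent nodes:
s6(6) + s5(10) → 16
s1(14) + 16 → 30
s4(20) + s3(28) → 48
30 + 48 → 78
78 + s2(96) → 174
Each symbol's bit-cost is frequency × depth; summing gives 346 bits (equivalently 16 + 30 + 48 + 78 + 174).

346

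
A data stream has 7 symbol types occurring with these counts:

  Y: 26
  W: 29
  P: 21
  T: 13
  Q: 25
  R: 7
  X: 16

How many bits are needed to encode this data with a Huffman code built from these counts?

Merge the two smallest weights repeatedly:
combine R(7), T(13) → 20
combine X(16), 20 → 36
combine P(21), Q(25) → 46
combine Y(26), W(29) → 55
combine 36, 46 → 82
combine 55, 82 → 137
Each symbol's bit-cost is frequency × depth; summing gives 376 bits (equivalently 20 + 36 + 46 + 55 + 82 + 137).

376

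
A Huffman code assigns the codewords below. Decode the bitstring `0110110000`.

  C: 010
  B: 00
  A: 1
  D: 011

Read left to right; each codeword is recognised as soon as it completes (prefix code):
  011→D | 011→D | 00→B | 00→B
Decoded message: DDBB

DDBB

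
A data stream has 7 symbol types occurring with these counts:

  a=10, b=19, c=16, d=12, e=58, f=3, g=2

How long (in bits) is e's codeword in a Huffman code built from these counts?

Build the tree from the bottom:
combine g(2), f(3) → 5
combine 5, a(10) → 15
combine d(12), 15 → 27
combine c(16), b(19) → 35
combine 27, 35 → 62
combine e(58), 62 → 120
e is merged only at the final step, so code length = 1.

1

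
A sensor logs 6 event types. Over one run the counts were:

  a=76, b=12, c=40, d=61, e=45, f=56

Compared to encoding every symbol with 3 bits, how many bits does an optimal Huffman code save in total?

Fixed-length: 3 bits × 290 symbols = 870 bits.
Huffman merges:
combine b(12), c(40) → 52
combine e(45), 52 → 97
combine f(56), d(61) → 117
combine a(76), 97 → 173
combine 117, 173 → 290
Huffman total = 52 + 97 + 117 + 173 + 290 = 729 bits.
Saving = 870 − 729 = 141 bits.

141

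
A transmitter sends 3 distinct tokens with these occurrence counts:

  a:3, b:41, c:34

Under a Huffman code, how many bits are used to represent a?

Huffman merges, smallest pair first:
combine a(3), c(34) → 37
combine 37, b(41) → 78
a sits 2 levels below the root, so its codeword is 2 bits.

2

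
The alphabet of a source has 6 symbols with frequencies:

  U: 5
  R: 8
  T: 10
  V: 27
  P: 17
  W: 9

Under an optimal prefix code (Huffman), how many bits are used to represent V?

Huffman merges, smallest pair first:
merge U(5) and R(8): 13
merge W(9) and T(10): 19
merge 13 and P(17): 30
merge 19 and V(27): 46
merge 30 and 46: 76
The subtree containing V is merged 2 times, so code length = 2.

2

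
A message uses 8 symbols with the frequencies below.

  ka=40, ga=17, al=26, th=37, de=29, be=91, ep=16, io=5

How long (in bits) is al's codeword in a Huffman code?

Build the tree from the bottom:
combine io(5), ep(16) → 21
combine ga(17), 21 → 38
combine al(26), de(29) → 55
combine th(37), 38 → 75
combine ka(40), 55 → 95
combine 75, be(91) → 166
combine 95, 166 → 261
al's leaf is at depth 3, giving a 3-bit codeword.

3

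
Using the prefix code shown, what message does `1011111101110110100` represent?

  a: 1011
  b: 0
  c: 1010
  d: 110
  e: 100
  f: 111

afaabe

Read left to right; each codeword is recognised as soon as it completes (prefix code):
  1011→a | 111→f | 1011→a | 1011→a | 0→b | 100→e
Decoded message: afaabe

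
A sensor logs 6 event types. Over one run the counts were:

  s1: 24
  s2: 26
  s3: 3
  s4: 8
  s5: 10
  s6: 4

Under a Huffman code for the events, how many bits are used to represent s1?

Repeatedly merge the two smallest:
s3(3) + s6(4) → 7
7 + s4(8) → 15
s5(10) + 15 → 25
s1(24) + 25 → 49
s2(26) + 49 → 75
The subtree containing s1 is merged 2 times, so code length = 2.

2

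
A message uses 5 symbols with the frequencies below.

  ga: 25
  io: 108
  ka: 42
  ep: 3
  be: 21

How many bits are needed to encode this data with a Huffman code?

Build the Huffman tree bottom-up:
combine ep(3), be(21) → 24
combine 24, ga(25) → 49
combine ka(42), 49 → 91
combine 91, io(108) → 199
The encoded length is the sum of every internal node's weight: 24 + 49 + 91 + 199 = 363 bits.

363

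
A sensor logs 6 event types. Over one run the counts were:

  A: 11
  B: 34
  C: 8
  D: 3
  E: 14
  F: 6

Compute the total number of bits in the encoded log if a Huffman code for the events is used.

169

Build the Huffman tree bottom-up:
combine D(3), F(6) → 9
combine C(8), 9 → 17
combine A(11), E(14) → 25
combine 17, 25 → 42
combine B(34), 42 → 76
The encoded length is the sum of every internal node's weight: 9 + 17 + 25 + 42 + 76 = 169 bits.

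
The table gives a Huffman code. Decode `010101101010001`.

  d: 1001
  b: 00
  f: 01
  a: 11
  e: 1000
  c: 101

fffcfbf

Read left to right; each codeword is recognised as soon as it completes (prefix code):
  01→f | 01→f | 01→f | 101→c | 01→f | 00→b | 01→f
Decoded message: fffcfbf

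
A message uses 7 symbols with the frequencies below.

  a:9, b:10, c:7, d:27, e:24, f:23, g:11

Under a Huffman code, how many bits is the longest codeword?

Merge the two lowest-weight nodes at each step:
combine c(7), a(9) → 16
combine b(10), g(11) → 21
combine 16, 21 → 37
combine f(23), e(24) → 47
combine d(27), 37 → 64
combine 47, 64 → 111
The first pair merged (c, a) ends up deepest, at depth 4.

4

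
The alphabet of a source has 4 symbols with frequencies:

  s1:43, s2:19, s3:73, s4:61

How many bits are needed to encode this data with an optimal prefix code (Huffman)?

Greedily combine the two least-frequent nodes:
merge s2(19) and s1(43): 62
merge s4(61) and 62: 123
merge s3(73) and 123: 196
The encoded length is the sum of every internal node's weight: 62 + 123 + 196 = 381 bits.

381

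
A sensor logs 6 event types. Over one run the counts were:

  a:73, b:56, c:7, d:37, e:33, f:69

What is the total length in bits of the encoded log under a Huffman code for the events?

Build the Huffman tree bottom-up:
c(7) + e(33) → 40
d(37) + 40 → 77
b(56) + f(69) → 125
a(73) + 77 → 150
125 + 150 → 275
The encoded length is the sum of every internal node's weight: 40 + 77 + 125 + 150 + 275 = 667 bits.

667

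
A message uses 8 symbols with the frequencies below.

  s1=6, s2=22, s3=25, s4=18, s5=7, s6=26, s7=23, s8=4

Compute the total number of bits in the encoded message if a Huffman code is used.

369

Greedily combine the two least-frequent nodes:
s8(4) + s1(6) → 10
s5(7) + 10 → 17
17 + s4(18) → 35
s2(22) + s7(23) → 45
s3(25) + s6(26) → 51
35 + 45 → 80
51 + 80 → 131
Each symbol's bit-cost is frequency × depth; summing gives 369 bits (equivalently 10 + 17 + 35 + 45 + 51 + 80 + 131).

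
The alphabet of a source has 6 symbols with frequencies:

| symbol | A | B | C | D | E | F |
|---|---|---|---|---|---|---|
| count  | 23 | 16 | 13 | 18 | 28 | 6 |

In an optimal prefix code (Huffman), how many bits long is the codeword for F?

3

Repeatedly merge the two smallest:
combine F(6), C(13) → 19
combine B(16), D(18) → 34
combine 19, A(23) → 42
combine E(28), 34 → 62
combine 42, 62 → 104
The subtree containing F is merged 3 times, so code length = 3.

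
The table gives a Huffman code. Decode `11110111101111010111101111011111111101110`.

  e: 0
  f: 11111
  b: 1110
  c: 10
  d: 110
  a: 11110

aaacaafab

Read left to right; each codeword is recognised as soon as it completes (prefix code):
  11110→a | 11110→a | 11110→a | 10→c | 11110→a | 11110→a | 11111→f | 11110→a | 1110→b
Decoded message: aaacaafab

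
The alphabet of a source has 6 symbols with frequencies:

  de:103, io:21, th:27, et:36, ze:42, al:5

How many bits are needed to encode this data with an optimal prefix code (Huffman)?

522

Merge the two smallest weights repeatedly:
merge al(5) and io(21): 26
merge 26 and th(27): 53
merge et(36) and ze(42): 78
merge 53 and 78: 131
merge de(103) and 131: 234
Total encoded bits = sum of merged weights = 26 + 53 + 78 + 131 + 234 = 522.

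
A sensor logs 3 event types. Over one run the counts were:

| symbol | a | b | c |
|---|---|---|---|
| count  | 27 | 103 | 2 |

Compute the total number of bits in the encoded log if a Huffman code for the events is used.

161

Merge the two smallest weights repeatedly:
c(2) + a(27) → 29
29 + b(103) → 132
Each symbol's bit-cost is frequency × depth; summing gives 161 bits (equivalently 29 + 132).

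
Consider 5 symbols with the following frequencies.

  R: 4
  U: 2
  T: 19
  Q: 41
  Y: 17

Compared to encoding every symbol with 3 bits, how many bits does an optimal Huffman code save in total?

Fixed-length: 3 bits × 83 symbols = 249 bits.
Huffman merges:
merge U(2) and R(4): 6
merge 6 and Y(17): 23
merge T(19) and 23: 42
merge Q(41) and 42: 83
Huffman total = 6 + 23 + 42 + 83 = 154 bits.
Saving = 249 − 154 = 95 bits.

95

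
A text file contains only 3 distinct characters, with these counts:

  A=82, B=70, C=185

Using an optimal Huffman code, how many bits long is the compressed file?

489

Greedily combine the two least-frequent nodes:
merge B(70) and A(82): 152
merge 152 and C(185): 337
Total encoded bits = sum of merged weights = 152 + 337 = 489.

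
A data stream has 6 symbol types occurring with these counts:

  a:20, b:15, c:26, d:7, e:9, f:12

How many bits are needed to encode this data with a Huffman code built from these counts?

Merge the two smallest weights repeatedly:
combine d(7), e(9) → 16
combine f(12), b(15) → 27
combine 16, a(20) → 36
combine c(26), 27 → 53
combine 36, 53 → 89
The encoded length is the sum of every internal node's weight: 16 + 27 + 36 + 53 + 89 = 221 bits.

221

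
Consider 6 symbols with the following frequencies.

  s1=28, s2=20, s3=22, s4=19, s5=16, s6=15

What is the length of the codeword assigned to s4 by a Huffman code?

Build the tree from the bottom:
combine s6(15), s5(16) → 31
combine s4(19), s2(20) → 39
combine s3(22), s1(28) → 50
combine 31, 39 → 70
combine 50, 70 → 120
s4's leaf is at depth 3, giving a 3-bit codeword.

3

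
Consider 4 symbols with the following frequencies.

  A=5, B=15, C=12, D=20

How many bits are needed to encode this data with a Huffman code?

Build the Huffman tree bottom-up:
merge A(5) and C(12): 17
merge B(15) and 17: 32
merge D(20) and 32: 52
The encoded length is the sum of every internal node's weight: 17 + 32 + 52 = 101 bits.

101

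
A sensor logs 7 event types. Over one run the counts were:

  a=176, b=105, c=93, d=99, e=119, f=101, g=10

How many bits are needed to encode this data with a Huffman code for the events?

1917

Greedily combine the two least-frequent nodes:
merge g(10) and c(93): 103
merge d(99) and f(101): 200
merge 103 and b(105): 208
merge e(119) and a(176): 295
merge 200 and 208: 408
merge 295 and 408: 703
The encoded length is the sum of every internal node's weight: 103 + 200 + 208 + 295 + 408 + 703 = 1917 bits.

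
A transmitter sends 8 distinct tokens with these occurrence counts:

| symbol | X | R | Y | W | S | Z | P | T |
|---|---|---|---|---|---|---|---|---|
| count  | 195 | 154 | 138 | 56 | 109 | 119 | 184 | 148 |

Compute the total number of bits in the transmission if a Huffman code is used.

Build the Huffman tree bottom-up:
W(56) + S(109) → 165
Z(119) + Y(138) → 257
T(148) + R(154) → 302
165 + P(184) → 349
X(195) + 257 → 452
302 + 349 → 651
452 + 651 → 1103
Total encoded bits = sum of merged weights = 165 + 257 + 302 + 349 + 452 + 651 + 1103 = 3279.

3279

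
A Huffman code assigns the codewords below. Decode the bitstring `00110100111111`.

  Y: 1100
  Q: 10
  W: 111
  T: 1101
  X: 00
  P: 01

XTXWW

Read left to right; each codeword is recognised as soon as it completes (prefix code):
  00→X | 1101→T | 00→X | 111→W | 111→W
Decoded message: XTXWW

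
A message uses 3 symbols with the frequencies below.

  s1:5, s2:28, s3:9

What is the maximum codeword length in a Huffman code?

2

Merge the two lowest-weight nodes at each step:
combine s1(5), s3(9) → 14
combine 14, s2(28) → 42
The first pair merged (s1, s3) ends up deepest, at depth 2.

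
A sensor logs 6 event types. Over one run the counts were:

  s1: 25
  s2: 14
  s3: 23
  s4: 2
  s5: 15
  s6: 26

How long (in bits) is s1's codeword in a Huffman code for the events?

Huffman merges, smallest pair first:
combine s4(2), s2(14) → 16
combine s5(15), 16 → 31
combine s3(23), s1(25) → 48
combine s6(26), 31 → 57
combine 48, 57 → 105
s1's leaf is at depth 2, giving a 2-bit codeword.

2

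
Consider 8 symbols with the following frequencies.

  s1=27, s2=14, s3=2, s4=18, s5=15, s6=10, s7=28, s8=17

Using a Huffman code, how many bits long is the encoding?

Build the Huffman tree bottom-up:
merge s3(2) and s6(10): 12
merge 12 and s2(14): 26
merge s5(15) and s8(17): 32
merge s4(18) and 26: 44
merge s1(27) and s7(28): 55
merge 32 and 44: 76
merge 55 and 76: 131
Each symbol's bit-cost is frequency × depth; summing gives 376 bits (equivalently 12 + 26 + 32 + 44 + 55 + 76 + 131).

376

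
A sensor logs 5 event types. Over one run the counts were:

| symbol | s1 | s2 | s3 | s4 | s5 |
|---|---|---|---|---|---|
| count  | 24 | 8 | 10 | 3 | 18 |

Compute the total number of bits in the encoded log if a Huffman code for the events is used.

134

Merge the two smallest weights repeatedly:
combine s4(3), s2(8) → 11
combine s3(10), 11 → 21
combine s5(18), 21 → 39
combine s1(24), 39 → 63
Each symbol's bit-cost is frequency × depth; summing gives 134 bits (equivalently 11 + 21 + 39 + 63).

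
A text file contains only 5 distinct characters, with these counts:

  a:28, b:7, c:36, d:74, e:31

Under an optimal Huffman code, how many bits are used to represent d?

1

Huffman merges, smallest pair first:
combine b(7), a(28) → 35
combine e(31), 35 → 66
combine c(36), 66 → 102
combine d(74), 102 → 176
d is a child of the root — depth 1, so its codeword is a single bit.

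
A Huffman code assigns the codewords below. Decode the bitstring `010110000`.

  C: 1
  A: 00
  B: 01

BBCAA

Read left to right; each codeword is recognised as soon as it completes (prefix code):
  01→B | 01→B | 1→C | 00→A | 00→A
Decoded message: BBCAA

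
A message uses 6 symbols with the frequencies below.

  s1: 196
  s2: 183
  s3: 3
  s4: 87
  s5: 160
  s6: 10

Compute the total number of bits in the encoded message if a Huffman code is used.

1391

Greedily combine the two least-frequent nodes:
merge s3(3) and s6(10): 13
merge 13 and s4(87): 100
merge 100 and s5(160): 260
merge s2(183) and s1(196): 379
merge 260 and 379: 639
Each symbol's bit-cost is frequency × depth; summing gives 1391 bits (equivalently 13 + 100 + 260 + 379 + 639).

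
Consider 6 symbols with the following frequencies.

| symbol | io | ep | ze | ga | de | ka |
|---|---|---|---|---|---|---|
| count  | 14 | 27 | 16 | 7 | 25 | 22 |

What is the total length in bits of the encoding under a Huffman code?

280

Build the Huffman tree bottom-up:
ga(7) + io(14) → 21
ze(16) + 21 → 37
ka(22) + de(25) → 47
ep(27) + 37 → 64
47 + 64 → 111
Each symbol's bit-cost is frequency × depth; summing gives 280 bits (equivalently 21 + 37 + 47 + 64 + 111).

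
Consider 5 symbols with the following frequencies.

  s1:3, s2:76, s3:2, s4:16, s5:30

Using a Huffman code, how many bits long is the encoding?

Merge the two smallest weights repeatedly:
s3(2) + s1(3) → 5
5 + s4(16) → 21
21 + s5(30) → 51
51 + s2(76) → 127
Each symbol's bit-cost is frequency × depth; summing gives 204 bits (equivalently 5 + 21 + 51 + 127).

204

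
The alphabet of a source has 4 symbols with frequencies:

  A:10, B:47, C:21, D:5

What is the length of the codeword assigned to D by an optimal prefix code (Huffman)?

3

Huffman merges, smallest pair first:
combine D(5), A(10) → 15
combine 15, C(21) → 36
combine 36, B(47) → 83
D's leaf is at depth 3, giving a 3-bit codeword.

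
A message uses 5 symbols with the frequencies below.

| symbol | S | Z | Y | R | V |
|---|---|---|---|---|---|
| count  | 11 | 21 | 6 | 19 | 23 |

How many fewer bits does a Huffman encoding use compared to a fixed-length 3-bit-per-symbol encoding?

63

Fixed-length: 3 bits × 80 symbols = 240 bits.
Huffman merges:
Y(6) + S(11) → 17
17 + R(19) → 36
Z(21) + V(23) → 44
36 + 44 → 80
Huffman total = 17 + 36 + 44 + 80 = 177 bits.
Saving = 240 − 177 = 63 bits.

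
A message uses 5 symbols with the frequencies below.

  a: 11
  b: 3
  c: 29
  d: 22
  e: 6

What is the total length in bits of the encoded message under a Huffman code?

Merge the two smallest weights repeatedly:
combine b(3), e(6) → 9
combine 9, a(11) → 20
combine 20, d(22) → 42
combine c(29), 42 → 71
The encoded length is the sum of every internal node's weight: 9 + 20 + 42 + 71 = 142 bits.

142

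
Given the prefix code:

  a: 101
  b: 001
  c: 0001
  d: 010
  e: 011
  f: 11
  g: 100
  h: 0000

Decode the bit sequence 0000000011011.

hhfe

Read left to right; each codeword is recognised as soon as it completes (prefix code):
  0000→h | 0000→h | 11→f | 011→e
Decoded message: hhfe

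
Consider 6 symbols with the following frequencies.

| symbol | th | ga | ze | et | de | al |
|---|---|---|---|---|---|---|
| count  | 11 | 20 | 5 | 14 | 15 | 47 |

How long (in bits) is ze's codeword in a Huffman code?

Repeatedly merge the two smallest:
combine ze(5), th(11) → 16
combine et(14), de(15) → 29
combine 16, ga(20) → 36
combine 29, 36 → 65
combine al(47), 65 → 112
ze's leaf is at depth 4, giving a 4-bit codeword.

4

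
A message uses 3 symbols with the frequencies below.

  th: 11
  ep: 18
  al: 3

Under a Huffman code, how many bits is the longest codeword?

2

Merge the two lowest-weight nodes at each step:
al(3) + th(11) → 14
14 + ep(18) → 32
The rarest symbols sit at the bottom; the longest codeword is 2 bits.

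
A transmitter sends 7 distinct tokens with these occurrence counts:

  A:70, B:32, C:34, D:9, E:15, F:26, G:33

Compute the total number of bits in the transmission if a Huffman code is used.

577

Greedily combine the two least-frequent nodes:
merge D(9) and E(15): 24
merge 24 and F(26): 50
merge B(32) and G(33): 65
merge C(34) and 50: 84
merge 65 and A(70): 135
merge 84 and 135: 219
Total encoded bits = sum of merged weights = 24 + 50 + 65 + 84 + 135 + 219 = 577.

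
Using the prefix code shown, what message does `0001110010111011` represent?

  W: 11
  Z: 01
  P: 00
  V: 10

Read left to right; each codeword is recognised as soon as it completes (prefix code):
  00→P | 01→Z | 11→W | 00→P | 10→V | 11→W | 10→V | 11→W
Decoded message: PZWPVWVW

PZWPVWVW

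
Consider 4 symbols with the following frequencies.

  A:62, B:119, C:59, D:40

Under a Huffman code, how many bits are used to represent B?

Build the tree from the bottom:
combine D(40), C(59) → 99
combine A(62), 99 → 161
combine B(119), 161 → 280
B is a child of the root — depth 1, so its codeword is a single bit.

1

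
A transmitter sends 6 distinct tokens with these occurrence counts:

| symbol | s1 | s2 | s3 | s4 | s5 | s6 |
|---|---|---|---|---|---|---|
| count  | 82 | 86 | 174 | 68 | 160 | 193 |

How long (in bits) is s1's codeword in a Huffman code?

Repeatedly merge the two smallest:
merge s4(68) and s1(82): 150
merge s2(86) and 150: 236
merge s5(160) and s3(174): 334
merge s6(193) and 236: 429
merge 334 and 429: 763
s1's leaf is at depth 4, giving a 4-bit codeword.

4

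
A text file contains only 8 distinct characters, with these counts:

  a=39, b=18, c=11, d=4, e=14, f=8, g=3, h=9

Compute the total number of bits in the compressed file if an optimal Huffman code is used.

Merge the two smallest weights repeatedly:
combine g(3), d(4) → 7
combine 7, f(8) → 15
combine h(9), c(11) → 20
combine e(14), 15 → 29
combine b(18), 20 → 38
combine 29, 38 → 67
combine a(39), 67 → 106
Each symbol's bit-cost is frequency × depth; summing gives 282 bits (equivalently 7 + 15 + 20 + 29 + 38 + 67 + 106).

282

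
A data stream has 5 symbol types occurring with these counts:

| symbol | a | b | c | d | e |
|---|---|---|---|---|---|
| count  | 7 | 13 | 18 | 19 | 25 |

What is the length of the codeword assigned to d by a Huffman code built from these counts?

Build the tree from the bottom:
a(7) + b(13) → 20
c(18) + d(19) → 37
20 + e(25) → 45
37 + 45 → 82
d sits 2 levels below the root, so its codeword is 2 bits.

2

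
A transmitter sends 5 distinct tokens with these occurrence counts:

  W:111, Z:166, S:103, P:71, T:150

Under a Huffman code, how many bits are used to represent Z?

2

Build the tree from the bottom:
P(71) + S(103) → 174
W(111) + T(150) → 261
Z(166) + 174 → 340
261 + 340 → 601
Z's leaf is at depth 2, giving a 2-bit codeword.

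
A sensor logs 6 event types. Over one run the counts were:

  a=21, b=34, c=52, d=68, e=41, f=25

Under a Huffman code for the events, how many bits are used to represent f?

Repeatedly merge the two smallest:
combine a(21), f(25) → 46
combine b(34), e(41) → 75
combine 46, c(52) → 98
combine d(68), 75 → 143
combine 98, 143 → 241
f sits 3 levels below the root, so its codeword is 3 bits.

3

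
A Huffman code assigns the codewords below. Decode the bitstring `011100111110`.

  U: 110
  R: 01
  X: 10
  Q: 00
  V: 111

Read left to right; each codeword is recognised as soon as it completes (prefix code):
  01→R | 110→U | 01→R | 111→V | 10→X
Decoded message: RURVX

RURVX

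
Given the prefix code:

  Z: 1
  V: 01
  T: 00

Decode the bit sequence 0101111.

VVZZZ

Read left to right; each codeword is recognised as soon as it completes (prefix code):
  01→V | 01→V | 1→Z | 1→Z | 1→Z
Decoded message: VVZZZ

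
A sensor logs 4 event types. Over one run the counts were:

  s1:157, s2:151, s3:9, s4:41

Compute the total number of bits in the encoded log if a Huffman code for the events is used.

609

Merge the two smallest weights repeatedly:
merge s3(9) and s4(41): 50
merge 50 and s2(151): 201
merge s1(157) and 201: 358
The encoded length is the sum of every internal node's weight: 50 + 201 + 358 = 609 bits.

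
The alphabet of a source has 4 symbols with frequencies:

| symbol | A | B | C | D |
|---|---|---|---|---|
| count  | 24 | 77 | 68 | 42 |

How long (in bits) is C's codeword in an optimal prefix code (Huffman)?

2

Huffman merges, smallest pair first:
merge A(24) and D(42): 66
merge 66 and C(68): 134
merge B(77) and 134: 211
The subtree containing C is merged 2 times, so code length = 2.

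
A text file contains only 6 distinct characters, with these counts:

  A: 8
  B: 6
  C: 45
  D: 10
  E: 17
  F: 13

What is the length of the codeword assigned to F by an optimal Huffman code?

Huffman merges, smallest pair first:
combine B(6), A(8) → 14
combine D(10), F(13) → 23
combine 14, E(17) → 31
combine 23, 31 → 54
combine C(45), 54 → 99
F's leaf is at depth 3, giving a 3-bit codeword.

3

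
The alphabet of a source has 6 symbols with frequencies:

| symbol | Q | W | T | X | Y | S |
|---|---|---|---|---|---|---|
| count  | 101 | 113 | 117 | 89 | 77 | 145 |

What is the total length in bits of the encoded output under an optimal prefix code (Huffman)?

1664

Greedily combine the two least-frequent nodes:
combine Y(77), X(89) → 166
combine Q(101), W(113) → 214
combine T(117), S(145) → 262
combine 166, 214 → 380
combine 262, 380 → 642
The encoded length is the sum of every internal node's weight: 166 + 214 + 262 + 380 + 642 = 1664 bits.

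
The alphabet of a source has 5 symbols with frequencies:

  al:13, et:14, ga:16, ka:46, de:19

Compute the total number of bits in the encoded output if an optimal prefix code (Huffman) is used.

Greedily combine the two least-frequent nodes:
combine al(13), et(14) → 27
combine ga(16), de(19) → 35
combine 27, 35 → 62
combine ka(46), 62 → 108
Each symbol's bit-cost is frequency × depth; summing gives 232 bits (equivalently 27 + 35 + 62 + 108).

232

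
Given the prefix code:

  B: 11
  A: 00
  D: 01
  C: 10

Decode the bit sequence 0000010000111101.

Read left to right; each codeword is recognised as soon as it completes (prefix code):
  00→A | 00→A | 01→D | 00→A | 00→A | 11→B | 11→B | 01→D
Decoded message: AADAABBD

AADAABBD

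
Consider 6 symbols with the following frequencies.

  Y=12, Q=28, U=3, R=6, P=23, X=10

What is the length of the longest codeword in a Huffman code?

4

Merge the two lowest-weight nodes at each step:
merge U(3) and R(6): 9
merge 9 and X(10): 19
merge Y(12) and 19: 31
merge P(23) and Q(28): 51
merge 31 and 51: 82
The first pair merged (U, R) ends up deepest, at depth 4.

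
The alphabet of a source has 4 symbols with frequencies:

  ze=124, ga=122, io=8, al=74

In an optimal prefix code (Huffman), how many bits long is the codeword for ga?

Repeatedly merge the two smallest:
io(8) + al(74) → 82
82 + ga(122) → 204
ze(124) + 204 → 328
ga's leaf is at depth 2, giving a 2-bit codeword.

2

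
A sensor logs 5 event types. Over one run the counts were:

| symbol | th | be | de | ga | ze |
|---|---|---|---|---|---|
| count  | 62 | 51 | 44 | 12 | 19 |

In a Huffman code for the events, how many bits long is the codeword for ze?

Huffman merges, smallest pair first:
merge ga(12) and ze(19): 31
merge 31 and de(44): 75
merge be(51) and th(62): 113
merge 75 and 113: 188
ze sits 3 levels below the root, so its codeword is 3 bits.

3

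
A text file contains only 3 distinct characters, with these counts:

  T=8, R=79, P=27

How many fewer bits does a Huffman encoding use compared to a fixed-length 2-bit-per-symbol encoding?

Fixed-length: 2 bits × 114 symbols = 228 bits.
Huffman merges:
merge T(8) and P(27): 35
merge 35 and R(79): 114
Huffman total = 35 + 114 = 149 bits.
Saving = 228 − 149 = 79 bits.

79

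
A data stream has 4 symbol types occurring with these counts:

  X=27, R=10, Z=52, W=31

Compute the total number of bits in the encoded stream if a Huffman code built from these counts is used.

225

Merge the two smallest weights repeatedly:
R(10) + X(27) → 37
W(31) + 37 → 68
Z(52) + 68 → 120
The encoded length is the sum of every internal node's weight: 37 + 68 + 120 = 225 bits.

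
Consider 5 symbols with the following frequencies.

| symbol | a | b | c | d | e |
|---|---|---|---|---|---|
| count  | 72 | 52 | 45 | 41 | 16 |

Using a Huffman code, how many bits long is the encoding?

Build the Huffman tree bottom-up:
e(16) + d(41) → 57
c(45) + b(52) → 97
57 + a(72) → 129
97 + 129 → 226
Total encoded bits = sum of merged weights = 57 + 97 + 129 + 226 = 509.

509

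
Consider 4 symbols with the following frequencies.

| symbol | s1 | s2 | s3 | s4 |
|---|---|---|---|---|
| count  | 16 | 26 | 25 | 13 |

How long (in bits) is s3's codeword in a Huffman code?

Huffman merges, smallest pair first:
combine s4(13), s1(16) → 29
combine s3(25), s2(26) → 51
combine 29, 51 → 80
s3's leaf is at depth 2, giving a 2-bit codeword.

2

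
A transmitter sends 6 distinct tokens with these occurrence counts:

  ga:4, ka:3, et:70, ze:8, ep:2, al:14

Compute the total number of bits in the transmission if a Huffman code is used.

163

Merge the two smallest weights repeatedly:
merge ep(2) and ka(3): 5
merge ga(4) and 5: 9
merge ze(8) and 9: 17
merge al(14) and 17: 31
merge 31 and et(70): 101
The encoded length is the sum of every internal node's weight: 5 + 9 + 17 + 31 + 101 = 163 bits.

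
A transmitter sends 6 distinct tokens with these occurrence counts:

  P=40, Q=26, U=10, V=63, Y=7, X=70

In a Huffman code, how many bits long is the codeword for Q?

3

Huffman merges, smallest pair first:
merge Y(7) and U(10): 17
merge 17 and Q(26): 43
merge P(40) and 43: 83
merge V(63) and X(70): 133
merge 83 and 133: 216
Q's leaf is at depth 3, giving a 3-bit codeword.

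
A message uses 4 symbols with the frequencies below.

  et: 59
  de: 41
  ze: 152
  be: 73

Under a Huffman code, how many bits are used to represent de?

3

Huffman merges, smallest pair first:
de(41) + et(59) → 100
be(73) + 100 → 173
ze(152) + 173 → 325
The subtree containing de is merged 3 times, so code length = 3.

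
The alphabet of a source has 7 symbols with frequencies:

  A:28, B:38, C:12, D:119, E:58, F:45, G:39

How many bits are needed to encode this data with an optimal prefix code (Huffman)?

880

Build the Huffman tree bottom-up:
combine C(12), A(28) → 40
combine B(38), G(39) → 77
combine 40, F(45) → 85
combine E(58), 77 → 135
combine 85, D(119) → 204
combine 135, 204 → 339
Total encoded bits = sum of merged weights = 40 + 77 + 85 + 135 + 204 + 339 = 880.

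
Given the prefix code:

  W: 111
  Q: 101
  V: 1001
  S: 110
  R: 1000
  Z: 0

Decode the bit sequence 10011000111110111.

VRWSW

Read left to right; each codeword is recognised as soon as it completes (prefix code):
  1001→V | 1000→R | 111→W | 110→S | 111→W
Decoded message: VRWSW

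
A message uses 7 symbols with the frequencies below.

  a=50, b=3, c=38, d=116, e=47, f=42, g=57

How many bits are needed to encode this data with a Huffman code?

Greedily combine the two least-frequent nodes:
combine b(3), c(38) → 41
combine 41, f(42) → 83
combine e(47), a(50) → 97
combine g(57), 83 → 140
combine 97, d(116) → 213
combine 140, 213 → 353
The encoded length is the sum of every internal node's weight: 41 + 83 + 97 + 140 + 213 + 353 = 927 bits.

927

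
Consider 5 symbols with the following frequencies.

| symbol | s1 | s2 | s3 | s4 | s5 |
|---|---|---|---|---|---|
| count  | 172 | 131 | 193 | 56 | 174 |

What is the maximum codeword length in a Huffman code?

3

Merge the two lowest-weight nodes at each step:
merge s4(56) and s2(131): 187
merge s1(172) and s5(174): 346
merge 187 and s3(193): 380
merge 346 and 380: 726
The first pair merged (s4, s2) ends up deepest, at depth 3.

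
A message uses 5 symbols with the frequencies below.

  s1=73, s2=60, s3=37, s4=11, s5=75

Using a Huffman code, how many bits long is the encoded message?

560

Greedily combine the two least-frequent nodes:
s4(11) + s3(37) → 48
48 + s2(60) → 108
s1(73) + s5(75) → 148
108 + 148 → 256
Total encoded bits = sum of merged weights = 48 + 108 + 148 + 256 = 560.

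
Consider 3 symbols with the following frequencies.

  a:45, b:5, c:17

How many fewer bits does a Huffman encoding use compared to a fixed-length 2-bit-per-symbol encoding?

Fixed-length: 2 bits × 67 symbols = 134 bits.
Huffman merges:
merge b(5) and c(17): 22
merge 22 and a(45): 67
Huffman total = 22 + 67 = 89 bits.
Saving = 134 − 89 = 45 bits.

45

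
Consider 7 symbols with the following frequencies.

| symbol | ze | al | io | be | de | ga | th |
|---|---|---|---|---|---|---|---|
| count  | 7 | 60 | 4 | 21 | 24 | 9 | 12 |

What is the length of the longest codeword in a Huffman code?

5

Merge the two lowest-weight nodes at each step:
merge io(4) and ze(7): 11
merge ga(9) and 11: 20
merge th(12) and 20: 32
merge be(21) and de(24): 45
merge 32 and 45: 77
merge al(60) and 77: 137
The first pair merged (io, ze) ends up deepest, at depth 5.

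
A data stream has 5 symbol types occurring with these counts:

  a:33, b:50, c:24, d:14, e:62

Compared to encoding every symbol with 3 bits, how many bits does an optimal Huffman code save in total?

145

Fixed-length: 3 bits × 183 symbols = 549 bits.
Huffman merges:
d(14) + c(24) → 38
a(33) + 38 → 71
b(50) + e(62) → 112
71 + 112 → 183
Huffman total = 38 + 71 + 112 + 183 = 404 bits.
Saving = 549 − 404 = 145 bits.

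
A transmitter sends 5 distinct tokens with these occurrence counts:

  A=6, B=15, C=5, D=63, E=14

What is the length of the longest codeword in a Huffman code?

Merge the two lowest-weight nodes at each step:
combine C(5), A(6) → 11
combine 11, E(14) → 25
combine B(15), 25 → 40
combine 40, D(63) → 103
The first pair merged (C, A) ends up deepest, at depth 4.

4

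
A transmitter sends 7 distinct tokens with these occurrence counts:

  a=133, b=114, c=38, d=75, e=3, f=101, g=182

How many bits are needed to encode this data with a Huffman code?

1664

Greedily combine the two least-frequent nodes:
e(3) + c(38) → 41
41 + d(75) → 116
f(101) + b(114) → 215
116 + a(133) → 249
g(182) + 215 → 397
249 + 397 → 646
Total encoded bits = sum of merged weights = 41 + 116 + 215 + 249 + 397 + 646 = 1664.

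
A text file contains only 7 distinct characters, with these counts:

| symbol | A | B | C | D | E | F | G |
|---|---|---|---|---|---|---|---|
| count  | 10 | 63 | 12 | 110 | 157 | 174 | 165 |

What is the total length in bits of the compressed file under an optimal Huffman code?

Merge the two smallest weights repeatedly:
A(10) + C(12) → 22
22 + B(63) → 85
85 + D(110) → 195
E(157) + G(165) → 322
F(174) + 195 → 369
322 + 369 → 691
Each symbol's bit-cost is frequency × depth; summing gives 1684 bits (equivalently 22 + 85 + 195 + 322 + 369 + 691).

1684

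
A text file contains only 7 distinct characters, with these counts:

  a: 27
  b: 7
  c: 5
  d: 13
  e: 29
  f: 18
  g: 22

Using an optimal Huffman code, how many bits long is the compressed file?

319

Build the Huffman tree bottom-up:
merge c(5) and b(7): 12
merge 12 and d(13): 25
merge f(18) and g(22): 40
merge 25 and a(27): 52
merge e(29) and 40: 69
merge 52 and 69: 121
The encoded length is the sum of every internal node's weight: 12 + 25 + 40 + 52 + 69 + 121 = 319 bits.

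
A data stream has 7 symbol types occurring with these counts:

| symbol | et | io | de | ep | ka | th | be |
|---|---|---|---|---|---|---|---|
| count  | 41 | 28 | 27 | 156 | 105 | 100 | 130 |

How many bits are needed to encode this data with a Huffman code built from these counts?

Build the Huffman tree bottom-up:
merge de(27) and io(28): 55
merge et(41) and 55: 96
merge 96 and th(100): 196
merge ka(105) and be(130): 235
merge ep(156) and 196: 352
merge 235 and 352: 587
Total encoded bits = sum of merged weights = 55 + 96 + 196 + 235 + 352 + 587 = 1521.

1521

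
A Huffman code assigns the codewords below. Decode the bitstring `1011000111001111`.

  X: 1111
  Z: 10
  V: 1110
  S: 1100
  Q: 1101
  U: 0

ZSUVUX

Read left to right; each codeword is recognised as soon as it completes (prefix code):
  10→Z | 1100→S | 0→U | 1110→V | 0→U | 1111→X
Decoded message: ZSUVUX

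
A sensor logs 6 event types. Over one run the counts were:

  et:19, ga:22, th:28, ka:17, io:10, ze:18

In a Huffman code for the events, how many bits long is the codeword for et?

Repeatedly merge the two smallest:
io(10) + ka(17) → 27
ze(18) + et(19) → 37
ga(22) + 27 → 49
th(28) + 37 → 65
49 + 65 → 114
et's leaf is at depth 3, giving a 3-bit codeword.

3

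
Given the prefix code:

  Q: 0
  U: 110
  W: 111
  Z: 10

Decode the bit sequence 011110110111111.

Read left to right; each codeword is recognised as soon as it completes (prefix code):
  0→Q | 111→W | 10→Z | 110→U | 111→W | 111→W
Decoded message: QWZUWW

QWZUWW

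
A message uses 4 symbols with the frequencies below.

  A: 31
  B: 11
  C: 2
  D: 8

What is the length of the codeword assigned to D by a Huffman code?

3

Build the tree from the bottom:
merge C(2) and D(8): 10
merge 10 and B(11): 21
merge 21 and A(31): 52
D's leaf is at depth 3, giving a 3-bit codeword.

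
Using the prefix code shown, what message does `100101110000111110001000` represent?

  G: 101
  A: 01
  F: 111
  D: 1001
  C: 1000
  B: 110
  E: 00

Read left to right; each codeword is recognised as soon as it completes (prefix code):
  1001→D | 01→A | 110→B | 00→E | 01→A | 111→F | 1000→C | 1000→C
Decoded message: DABEAFCC

DABEAFCC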